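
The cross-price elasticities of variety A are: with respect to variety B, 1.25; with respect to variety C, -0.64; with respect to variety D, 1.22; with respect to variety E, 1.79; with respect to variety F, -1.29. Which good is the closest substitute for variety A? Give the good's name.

variety E

Substitutes have ε > 0. Among the positive values, 1.79 (variety E) is largest.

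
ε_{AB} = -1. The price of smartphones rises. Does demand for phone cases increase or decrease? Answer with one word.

ε < 0 and the price of smartphones rises, so the quantity of phone cases moves in the opposite direction: it decreases.

decrease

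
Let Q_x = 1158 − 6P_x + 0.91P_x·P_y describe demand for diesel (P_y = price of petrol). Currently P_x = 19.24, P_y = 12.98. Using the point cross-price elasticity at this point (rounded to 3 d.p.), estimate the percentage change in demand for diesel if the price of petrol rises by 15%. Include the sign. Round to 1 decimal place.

2.7%

At P_x = 19.24, P_y = 12.98: Q_x = 1269.819.
∂Q_x/∂P_y = 0.91P_x = 17.5084.
ε = (∂Q_x/∂P_y)(P_y/Q_x) = 17.5084 × 12.98/1269.819 ≈ 0.179.
%ΔQ_x ≈ ε × %ΔP_y = 0.179 × (15%) = 2.7%.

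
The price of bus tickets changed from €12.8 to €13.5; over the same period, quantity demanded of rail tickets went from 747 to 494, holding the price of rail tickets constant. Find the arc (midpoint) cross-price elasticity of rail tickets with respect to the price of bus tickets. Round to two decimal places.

ΔQ_A = 494 − 747 = -253; ΔP_B = 13.5 − 12.8 = 0.7.
Midpoints: Q̄_A = 620.5, P̄_B = 13.15.
ε = (ΔQ_A/Q̄_A)/(ΔP_B/P̄_B) = (-253/620.5)/(0.7/13.15) ≈ -7.66.
ε < 0: rail tickets and bus tickets are complements.

-7.66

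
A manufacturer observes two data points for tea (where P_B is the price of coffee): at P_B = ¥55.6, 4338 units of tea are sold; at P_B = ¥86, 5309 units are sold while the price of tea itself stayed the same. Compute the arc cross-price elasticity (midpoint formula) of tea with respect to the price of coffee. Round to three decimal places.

ΔQ_A = 5309 − 4338 = 971; ΔP_B = 86 − 55.6 = 30.4.
Midpoints: Q̄_A = 4823.5, P̄_B = 70.80.
ε = (ΔQ_A/Q̄_A)/(ΔP_B/P̄_B) = (971/4823.5)/(30.4/70.80) ≈ 0.469.

0.469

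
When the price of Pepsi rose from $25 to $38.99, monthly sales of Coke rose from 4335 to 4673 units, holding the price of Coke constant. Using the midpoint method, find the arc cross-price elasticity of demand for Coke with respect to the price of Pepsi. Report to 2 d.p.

ΔQ_A = 4673 − 4335 = 338; ΔP_B = 38.99 − 25 = 13.99.
Midpoints: Q̄_A = 4504.0, P̄_B = 32.00.
ε = (ΔQ_A/Q̄_A)/(ΔP_B/P̄_B) = (338/4504.0)/(13.99/32.00) ≈ 0.17.
ε > 0: Coke and Pepsi are substitutes.

0.17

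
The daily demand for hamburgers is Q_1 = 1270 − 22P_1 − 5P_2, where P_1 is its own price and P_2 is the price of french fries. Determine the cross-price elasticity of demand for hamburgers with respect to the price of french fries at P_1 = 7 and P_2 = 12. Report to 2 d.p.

-0.06

At P_1 = 7 and P_2 = 12: Q_1 = 1056.
∂Q_1/∂P_2 = -5.
ε = (∂Q_1/∂P_2)(P_2/Q_1) = -5 × (12/1056) ≈ -0.06.
Since ε < 0, hamburgers and french fries are complements.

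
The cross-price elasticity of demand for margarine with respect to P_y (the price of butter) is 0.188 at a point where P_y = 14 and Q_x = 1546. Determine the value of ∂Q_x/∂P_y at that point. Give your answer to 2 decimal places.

20.76

ε = (∂Q_x/∂P_y)·(P_y/Q_x) ⇒ ∂Q_x/∂P_y = ε·Q_x/P_y = 0.188 × 1546/14 ≈ 20.76.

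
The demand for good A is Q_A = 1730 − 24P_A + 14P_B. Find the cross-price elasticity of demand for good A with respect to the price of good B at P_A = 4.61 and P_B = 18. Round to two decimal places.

At P_A = 4.61 and P_B = 18: Q_A = 1871.36.
∂Q_A/∂P_B = 14.
ε = (∂Q_A/∂P_B)(P_B/Q_A) = 14 × (18/1871.36) ≈ 0.13.
Since ε > 0, good A and good B are substitutes.

0.13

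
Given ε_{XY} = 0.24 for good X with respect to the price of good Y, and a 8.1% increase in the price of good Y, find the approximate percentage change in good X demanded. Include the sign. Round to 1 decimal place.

1.9%

%ΔQ ≈ ε × %ΔP of good Y = 0.24 × (8.1%) = 1.9%.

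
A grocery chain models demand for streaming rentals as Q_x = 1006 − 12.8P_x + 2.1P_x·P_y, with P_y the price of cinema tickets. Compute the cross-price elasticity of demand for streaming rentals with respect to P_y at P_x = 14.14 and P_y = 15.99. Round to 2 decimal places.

0.37

At P_x = 14.14 and P_y = 15.99: Q_x = 1299.815.
∂Q_x/∂P_y = 2.1P_x = 2.1(14.14) = 29.6940.
ε = (∂Q_x/∂P_y)(P_y/Q_x) = 29.6940 × (15.99/1299.815) ≈ 0.37.
ε > 0: substitutes.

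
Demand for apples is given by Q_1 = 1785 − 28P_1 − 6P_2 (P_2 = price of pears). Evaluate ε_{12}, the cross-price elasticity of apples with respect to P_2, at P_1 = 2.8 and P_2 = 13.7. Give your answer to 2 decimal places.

At P_1 = 2.8 and P_2 = 13.7: Q_1 = 1624.4.
∂Q_1/∂P_2 = -6.
ε = (∂Q_1/∂P_2)(P_2/Q_1) = -6 × (13.7/1624.4) ≈ -0.05.
Since ε < 0, apples and pears are complements.

-0.05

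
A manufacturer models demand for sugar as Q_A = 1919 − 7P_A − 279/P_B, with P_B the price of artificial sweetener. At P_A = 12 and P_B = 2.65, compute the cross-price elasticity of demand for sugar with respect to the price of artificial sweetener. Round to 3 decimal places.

At P_A = 12 and P_B = 2.65: Q_A = 1729.717.
∂Q_A/∂P_B = 279/P_B² = 39.7294.
ε = (∂Q_A/∂P_B)(P_B/Q_A) = 39.7294 × (2.65/1729.717) ≈ 0.061.
ε > 0: substitutes.

0.061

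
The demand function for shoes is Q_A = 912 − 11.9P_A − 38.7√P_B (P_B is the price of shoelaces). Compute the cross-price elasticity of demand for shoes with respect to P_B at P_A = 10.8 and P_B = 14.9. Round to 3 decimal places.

At P_A = 10.8 and P_B = 14.9: Q_A = 634.096.
∂Q_A/∂P_B = -38.7/(2√P_B) = -38.7/(2√14.9) = -5.0129.
ε = (∂Q_A/∂P_B)(P_B/Q_A) = -5.0129 × (14.9/634.096) ≈ -0.118.
ε < 0: complements.

-0.118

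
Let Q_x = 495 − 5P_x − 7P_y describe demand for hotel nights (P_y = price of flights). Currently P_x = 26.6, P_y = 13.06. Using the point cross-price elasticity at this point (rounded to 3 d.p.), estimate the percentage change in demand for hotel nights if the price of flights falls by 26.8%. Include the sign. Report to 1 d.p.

9.1%

At P_x = 26.6, P_y = 13.06: Q_x = 270.58.
∂Q_x/∂P_y = -7.
ε = (∂Q_x/∂P_y)(P_y/Q_x) = -7.0000 × 13.06/270.58 ≈ -0.338.
%ΔQ_x ≈ ε × %ΔP_y = -0.338 × (-26.8%) = 9.1%.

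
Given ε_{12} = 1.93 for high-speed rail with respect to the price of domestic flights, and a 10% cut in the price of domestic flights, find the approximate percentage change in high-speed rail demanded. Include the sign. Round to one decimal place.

-19.3%

%ΔQ ≈ ε × %ΔP of domestic flights = 1.93 × (-10%) = -19.3%.
Demand for high-speed rail falls by about 19.3%.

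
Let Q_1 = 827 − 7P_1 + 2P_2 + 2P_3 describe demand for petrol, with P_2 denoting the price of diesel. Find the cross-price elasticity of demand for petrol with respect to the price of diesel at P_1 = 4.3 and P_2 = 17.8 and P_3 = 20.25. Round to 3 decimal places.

At P_1 = 4.3 and P_2 = 17.8 and P_3 = 20.25: Q_1 = 873.
∂Q_1/∂P_2 = 2.
ε = (∂Q_1/∂P_2)(P_2/Q_1) = 2 × (17.8/873) ≈ 0.041.

0.041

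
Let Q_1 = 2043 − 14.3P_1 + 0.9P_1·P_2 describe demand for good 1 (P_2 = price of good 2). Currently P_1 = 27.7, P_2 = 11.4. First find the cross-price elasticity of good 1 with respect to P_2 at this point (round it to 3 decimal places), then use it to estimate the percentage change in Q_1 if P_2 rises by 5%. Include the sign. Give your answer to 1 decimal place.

0.7%

At P_1 = 27.7, P_2 = 11.4: Q_1 = 1931.092.
∂Q_1/∂P_2 = 0.9P_1 = 24.9300.
ε = (∂Q_1/∂P_2)(P_2/Q_1) = 24.9300 × 11.4/1931.092 ≈ 0.147.
%ΔQ_1 ≈ ε × %ΔP_2 = 0.147 × (5%) = 0.7%.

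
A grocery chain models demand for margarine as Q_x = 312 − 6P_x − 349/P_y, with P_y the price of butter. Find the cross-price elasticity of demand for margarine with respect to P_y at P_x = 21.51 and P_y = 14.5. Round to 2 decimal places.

At P_x = 21.51 and P_y = 14.5: Q_x = 158.871.
∂Q_x/∂P_y = 349/P_y² = 1.6599.
ε = (∂Q_x/∂P_y)(P_y/Q_x) = 1.6599 × (14.5/158.871) ≈ 0.15.

0.15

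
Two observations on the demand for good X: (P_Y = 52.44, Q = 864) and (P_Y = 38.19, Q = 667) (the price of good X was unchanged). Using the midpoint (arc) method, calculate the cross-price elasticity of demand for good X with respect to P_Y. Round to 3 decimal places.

ΔQ_X = 667 − 864 = -197; ΔP_Y = 38.19 − 52.44 = -14.25.
Midpoints: Q̄_X = 765.5, P̄_Y = 45.31.
ε = (ΔQ_X/Q̄_X)/(ΔP_Y/P̄_Y) = (-197/765.5)/(-14.25/45.31) ≈ 0.818.

0.818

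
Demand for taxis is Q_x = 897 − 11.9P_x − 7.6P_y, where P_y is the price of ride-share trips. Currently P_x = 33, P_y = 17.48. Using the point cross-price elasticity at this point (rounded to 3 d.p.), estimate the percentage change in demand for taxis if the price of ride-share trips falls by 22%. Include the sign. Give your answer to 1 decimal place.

7.9%

At P_x = 33, P_y = 17.48: Q_x = 371.452.
∂Q_x/∂P_y = -7.6.
ε = (∂Q_x/∂P_y)(P_y/Q_x) = -7.6000 × 17.48/371.452 ≈ -0.358.
%ΔQ_x ≈ ε × %ΔP_y = -0.358 × (-22%) = 7.9%.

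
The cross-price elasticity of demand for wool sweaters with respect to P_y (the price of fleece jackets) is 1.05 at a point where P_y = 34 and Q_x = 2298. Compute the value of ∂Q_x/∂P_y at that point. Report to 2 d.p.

70.97

ε = (∂Q_x/∂P_y)·(P_y/Q_x) ⇒ ∂Q_x/∂P_y = ε·Q_x/P_y = 1.05 × 2298/34 ≈ 70.97.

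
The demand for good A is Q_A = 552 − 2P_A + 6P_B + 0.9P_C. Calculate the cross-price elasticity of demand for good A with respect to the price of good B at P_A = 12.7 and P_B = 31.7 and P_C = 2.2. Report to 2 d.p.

0.26

At P_A = 12.7 and P_B = 31.7 and P_C = 2.2: Q_A = 718.78.
∂Q_A/∂P_B = 6.
ε = (∂Q_A/∂P_B)(P_B/Q_A) = 6 × (31.7/718.78) ≈ 0.26.
Since ε > 0, good A and good B are substitutes.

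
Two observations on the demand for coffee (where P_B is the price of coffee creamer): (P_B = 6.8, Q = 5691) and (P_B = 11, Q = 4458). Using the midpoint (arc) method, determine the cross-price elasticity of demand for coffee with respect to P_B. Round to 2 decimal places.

ΔQ_A = 4458 − 5691 = -1233; ΔP_B = 11 − 6.8 = 4.2.
Midpoints: Q̄_A = 5074.5, P̄_B = 8.90.
ε = (ΔQ_A/Q̄_A)/(ΔP_B/P̄_B) = (-1233/5074.5)/(4.2/8.90) ≈ -0.51.

-0.51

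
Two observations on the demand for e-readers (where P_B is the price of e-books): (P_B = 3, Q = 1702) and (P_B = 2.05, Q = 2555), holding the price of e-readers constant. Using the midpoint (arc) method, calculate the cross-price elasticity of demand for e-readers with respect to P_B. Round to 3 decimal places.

ΔQ_A = 2555 − 1702 = 853; ΔP_B = 2.05 − 3 = -0.95.
Midpoints: Q̄_A = 2128.5, P̄_B = 2.52.
ε = (ΔQ_A/Q̄_A)/(ΔP_B/P̄_B) = (853/2128.5)/(-0.95/2.52) ≈ -1.065.
ε < 0: e-readers and e-books are complements.

-1.065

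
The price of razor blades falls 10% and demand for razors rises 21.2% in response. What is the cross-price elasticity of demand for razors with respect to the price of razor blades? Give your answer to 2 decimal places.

-2.12

ε = (%ΔQ of razors) / (%ΔP of razor blades) = (21.2%) / (-10%) ≈ -2.12.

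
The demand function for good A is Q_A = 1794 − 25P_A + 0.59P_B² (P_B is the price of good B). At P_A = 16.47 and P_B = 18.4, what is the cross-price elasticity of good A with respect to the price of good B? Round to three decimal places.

0.253

At P_A = 16.47 and P_B = 18.4: Q_A = 1582.000.
∂Q_A/∂P_B = 1.18P_B = 1.18(18.4) = 21.7120.
ε = (∂Q_A/∂P_B)(P_B/Q_A) = 21.7120 × (18.4/1582.000) ≈ 0.253.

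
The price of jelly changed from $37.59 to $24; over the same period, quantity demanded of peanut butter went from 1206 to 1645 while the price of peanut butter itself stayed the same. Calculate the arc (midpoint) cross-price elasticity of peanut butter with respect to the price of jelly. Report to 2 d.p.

ΔQ_A = 1645 − 1206 = 439; ΔP_B = 24 − 37.59 = -13.59.
Midpoints: Q̄_A = 1425.5, P̄_B = 30.80.
ε = (ΔQ_A/Q̄_A)/(ΔP_B/P̄_B) = (439/1425.5)/(-13.59/30.80) ≈ -0.70.

-0.70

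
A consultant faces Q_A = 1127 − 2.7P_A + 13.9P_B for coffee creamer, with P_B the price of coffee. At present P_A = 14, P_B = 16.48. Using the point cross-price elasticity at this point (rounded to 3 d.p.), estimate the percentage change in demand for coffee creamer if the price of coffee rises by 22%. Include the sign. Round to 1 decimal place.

3.8%

At P_A = 14, P_B = 16.48: Q_A = 1318.272.
∂Q_A/∂P_B = 13.9.
ε = (∂Q_A/∂P_B)(P_B/Q_A) = 13.9000 × 16.48/1318.272 ≈ 0.174.
%ΔQ_A ≈ ε × %ΔP_B = 0.174 × (22%) = 3.8%.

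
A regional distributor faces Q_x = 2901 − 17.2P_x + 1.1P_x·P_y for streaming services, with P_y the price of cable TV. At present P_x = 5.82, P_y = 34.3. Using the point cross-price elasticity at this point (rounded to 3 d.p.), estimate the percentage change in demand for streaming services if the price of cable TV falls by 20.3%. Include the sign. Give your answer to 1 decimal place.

-1.5%

At P_x = 5.82, P_y = 34.3: Q_x = 3020.485.
∂Q_x/∂P_y = 1.1P_x = 6.4020.
ε = (∂Q_x/∂P_y)(P_y/Q_x) = 6.4020 × 34.3/3020.485 ≈ 0.073.
%ΔQ_x ≈ ε × %ΔP_y = 0.073 × (-20.3%) = -1.5%.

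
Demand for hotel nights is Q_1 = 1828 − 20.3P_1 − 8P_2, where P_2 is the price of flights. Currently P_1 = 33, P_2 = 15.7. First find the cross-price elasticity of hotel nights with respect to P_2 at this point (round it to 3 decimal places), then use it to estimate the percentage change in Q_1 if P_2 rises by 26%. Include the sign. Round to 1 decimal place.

-3.2%

At P_1 = 33, P_2 = 15.7: Q_1 = 1032.5.
∂Q_1/∂P_2 = -8.
ε = (∂Q_1/∂P_2)(P_2/Q_1) = -8.0000 × 15.7/1032.5 ≈ -0.122.
%ΔQ_1 ≈ ε × %ΔP_2 = -0.122 × (26%) = -3.2%.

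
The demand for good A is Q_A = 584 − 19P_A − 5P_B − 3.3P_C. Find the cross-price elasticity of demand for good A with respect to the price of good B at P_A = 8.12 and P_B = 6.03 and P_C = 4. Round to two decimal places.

At P_A = 8.12 and P_B = 6.03 and P_C = 4: Q_A = 386.37.
∂Q_A/∂P_B = -5.
ε = (∂Q_A/∂P_B)(P_B/Q_A) = -5 × (6.03/386.37) ≈ -0.08.
Since ε < 0, good A and good B are complements.

-0.08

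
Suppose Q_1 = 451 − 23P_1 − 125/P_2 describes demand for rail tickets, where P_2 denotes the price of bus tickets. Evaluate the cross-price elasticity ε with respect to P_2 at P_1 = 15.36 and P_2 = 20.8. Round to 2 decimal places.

0.07

At P_1 = 15.36 and P_2 = 20.8: Q_1 = 91.710.
∂Q_1/∂P_2 = 125/P_2² = 0.2889.
ε = (∂Q_1/∂P_2)(P_2/Q_1) = 0.2889 × (20.8/91.710) ≈ 0.07.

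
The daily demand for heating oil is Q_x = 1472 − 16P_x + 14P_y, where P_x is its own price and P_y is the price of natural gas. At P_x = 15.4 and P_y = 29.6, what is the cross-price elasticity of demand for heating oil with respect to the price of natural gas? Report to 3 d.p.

At P_x = 15.4 and P_y = 29.6: Q_x = 1640.
∂Q_x/∂P_y = 14.
ε = (∂Q_x/∂P_y)(P_y/Q_x) = 14 × (29.6/1640) ≈ 0.253.

0.253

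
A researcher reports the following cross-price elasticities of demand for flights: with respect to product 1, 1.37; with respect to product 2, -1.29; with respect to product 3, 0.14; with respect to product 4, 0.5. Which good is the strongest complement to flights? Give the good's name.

product 2

Complements have ε < 0. The most negative value is -1.29 (product 2).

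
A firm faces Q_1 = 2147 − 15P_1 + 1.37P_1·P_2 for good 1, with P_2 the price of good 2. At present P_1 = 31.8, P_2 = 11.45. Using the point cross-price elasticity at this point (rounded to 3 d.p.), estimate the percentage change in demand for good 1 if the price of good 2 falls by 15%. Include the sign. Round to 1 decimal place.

At P_1 = 31.8, P_2 = 11.45: Q_1 = 2168.831.
∂Q_1/∂P_2 = 1.37P_1 = 43.5660.
ε = (∂Q_1/∂P_2)(P_2/Q_1) = 43.5660 × 11.45/2168.831 ≈ 0.230.
%ΔQ_1 ≈ ε × %ΔP_2 = 0.230 × (-15%) = -3.5%.

-3.5%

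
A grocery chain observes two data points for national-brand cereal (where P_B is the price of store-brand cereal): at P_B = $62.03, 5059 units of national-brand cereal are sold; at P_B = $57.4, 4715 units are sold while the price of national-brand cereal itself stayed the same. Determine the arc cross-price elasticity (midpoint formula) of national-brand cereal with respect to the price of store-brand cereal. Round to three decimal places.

0.908

ΔQ_A = 4715 − 5059 = -344; ΔP_B = 57.4 − 62.03 = -4.63.
Midpoints: Q̄_A = 4887.0, P̄_B = 59.72.
ε = (ΔQ_A/Q̄_A)/(ΔP_B/P̄_B) = (-344/4887.0)/(-4.63/59.72) ≈ 0.908.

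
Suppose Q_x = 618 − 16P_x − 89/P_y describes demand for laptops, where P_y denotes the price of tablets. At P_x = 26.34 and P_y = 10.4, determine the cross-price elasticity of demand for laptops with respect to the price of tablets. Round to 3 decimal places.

At P_x = 26.34 and P_y = 10.4: Q_x = 188.002.
∂Q_x/∂P_y = 89/P_y² = 0.8229.
ε = (∂Q_x/∂P_y)(P_y/Q_x) = 0.8229 × (10.4/188.002) ≈ 0.046.
ε > 0: substitutes.

0.046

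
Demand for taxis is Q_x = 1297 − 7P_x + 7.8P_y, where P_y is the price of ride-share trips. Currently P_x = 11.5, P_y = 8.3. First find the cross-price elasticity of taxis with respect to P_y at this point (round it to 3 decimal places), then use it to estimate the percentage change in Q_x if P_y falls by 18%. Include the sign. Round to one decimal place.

-0.9%

At P_x = 11.5, P_y = 8.3: Q_x = 1281.24.
∂Q_x/∂P_y = 7.8.
ε = (∂Q_x/∂P_y)(P_y/Q_x) = 7.8000 × 8.3/1281.24 ≈ 0.051.
%ΔQ_x ≈ ε × %ΔP_y = 0.051 × (-18%) = -0.9%.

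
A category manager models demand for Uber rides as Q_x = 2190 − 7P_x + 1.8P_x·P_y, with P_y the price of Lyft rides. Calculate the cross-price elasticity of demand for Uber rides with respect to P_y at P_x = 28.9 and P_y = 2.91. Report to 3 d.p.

At P_x = 28.9 and P_y = 2.91: Q_x = 2139.078.
∂Q_x/∂P_y = 1.8P_x = 1.8(28.9) = 52.0200.
ε = (∂Q_x/∂P_y)(P_y/Q_x) = 52.0200 × (2.91/2139.078) ≈ 0.071.

0.071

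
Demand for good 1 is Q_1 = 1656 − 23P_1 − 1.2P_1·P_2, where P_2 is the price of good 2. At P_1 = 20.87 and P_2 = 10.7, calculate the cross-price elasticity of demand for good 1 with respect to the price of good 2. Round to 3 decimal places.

At P_1 = 20.87 and P_2 = 10.7: Q_1 = 908.019.
∂Q_1/∂P_2 = -1.2P_1 = -1.2(20.87) = -25.0440.
ε = (∂Q_1/∂P_2)(P_2/Q_1) = -25.0440 × (10.7/908.019) ≈ -0.295.
ε < 0: complements.

-0.295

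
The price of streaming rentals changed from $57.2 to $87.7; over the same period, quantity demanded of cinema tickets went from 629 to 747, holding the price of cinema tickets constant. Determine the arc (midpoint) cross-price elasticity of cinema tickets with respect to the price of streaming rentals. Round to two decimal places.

ΔQ_A = 747 − 629 = 118; ΔP_B = 87.7 − 57.2 = 30.5.
Midpoints: Q̄_A = 688.0, P̄_B = 72.45.
ε = (ΔQ_A/Q̄_A)/(ΔP_B/P̄_B) = (118/688.0)/(30.5/72.45) ≈ 0.41.
ε > 0: cinema tickets and streaming rentals are substitutes.

0.41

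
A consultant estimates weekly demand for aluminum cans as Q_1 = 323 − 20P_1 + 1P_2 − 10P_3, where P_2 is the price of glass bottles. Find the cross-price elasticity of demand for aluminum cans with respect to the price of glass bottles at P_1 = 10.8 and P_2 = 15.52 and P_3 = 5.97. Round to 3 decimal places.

At P_1 = 10.8 and P_2 = 15.52 and P_3 = 5.97: Q_1 = 62.82.
∂Q_1/∂P_2 = 1.
ε = (∂Q_1/∂P_2)(P_2/Q_1) = 1 × (15.52/62.82) ≈ 0.247.

0.247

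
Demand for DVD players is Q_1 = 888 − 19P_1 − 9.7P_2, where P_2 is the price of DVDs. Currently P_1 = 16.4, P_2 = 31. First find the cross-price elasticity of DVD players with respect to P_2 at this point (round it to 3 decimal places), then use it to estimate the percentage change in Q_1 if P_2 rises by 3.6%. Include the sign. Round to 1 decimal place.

At P_1 = 16.4, P_2 = 31: Q_1 = 275.7.
∂Q_1/∂P_2 = -9.7.
ε = (∂Q_1/∂P_2)(P_2/Q_1) = -9.7000 × 31/275.7 ≈ -1.091.
%ΔQ_1 ≈ ε × %ΔP_2 = -1.091 × (3.6%) = -3.9%.

-3.9%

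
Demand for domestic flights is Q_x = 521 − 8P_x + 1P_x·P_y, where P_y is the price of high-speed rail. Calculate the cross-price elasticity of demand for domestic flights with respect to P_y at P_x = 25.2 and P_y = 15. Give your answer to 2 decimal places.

0.54

At P_x = 25.2 and P_y = 15: Q_x = 697.4.
∂Q_x/∂P_y = 1P_x = 1(25.2) = 25.2000.
ε = (∂Q_x/∂P_y)(P_y/Q_x) = 25.2000 × (15/697.4) ≈ 0.54.
ε > 0: substitutes.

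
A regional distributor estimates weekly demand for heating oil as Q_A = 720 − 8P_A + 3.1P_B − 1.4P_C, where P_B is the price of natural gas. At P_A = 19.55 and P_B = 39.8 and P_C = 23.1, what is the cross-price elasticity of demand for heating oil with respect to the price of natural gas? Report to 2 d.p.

At P_A = 19.55 and P_B = 39.8 and P_C = 23.1: Q_A = 654.64.
∂Q_A/∂P_B = 3.1.
ε = (∂Q_A/∂P_B)(P_B/Q_A) = 3.1 × (39.8/654.64) ≈ 0.19.

0.19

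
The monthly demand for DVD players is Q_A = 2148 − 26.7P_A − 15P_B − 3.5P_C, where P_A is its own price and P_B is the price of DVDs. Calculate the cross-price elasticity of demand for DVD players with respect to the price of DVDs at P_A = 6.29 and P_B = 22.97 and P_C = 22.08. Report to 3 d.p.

-0.221

At P_A = 6.29 and P_B = 22.97 and P_C = 22.08: Q_A = 1558.227.
∂Q_A/∂P_B = -15.
ε = (∂Q_A/∂P_B)(P_B/Q_A) = -15 × (22.97/1558.227) ≈ -0.221.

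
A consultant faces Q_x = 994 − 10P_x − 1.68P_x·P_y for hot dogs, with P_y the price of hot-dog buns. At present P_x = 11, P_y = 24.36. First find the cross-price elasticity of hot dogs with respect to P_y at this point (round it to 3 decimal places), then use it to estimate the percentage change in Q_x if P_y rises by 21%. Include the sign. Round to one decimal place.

At P_x = 11, P_y = 24.36: Q_x = 433.827.
∂Q_x/∂P_y = -1.68P_x = -18.4800.
ε = (∂Q_x/∂P_y)(P_y/Q_x) = -18.4800 × 24.36/433.827 ≈ -1.038.
%ΔQ_x ≈ ε × %ΔP_y = -1.038 × (21%) = -21.8%.

-21.8%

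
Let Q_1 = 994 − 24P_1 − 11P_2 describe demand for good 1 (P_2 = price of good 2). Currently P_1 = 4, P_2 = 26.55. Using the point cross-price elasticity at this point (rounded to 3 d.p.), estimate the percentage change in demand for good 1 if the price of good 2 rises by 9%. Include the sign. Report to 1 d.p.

-4.3%

At P_1 = 4, P_2 = 26.55: Q_1 = 605.95.
∂Q_1/∂P_2 = -11.
ε = (∂Q_1/∂P_2)(P_2/Q_1) = -11.0000 × 26.55/605.95 ≈ -0.482.
%ΔQ_1 ≈ ε × %ΔP_2 = -0.482 × (9%) = -4.3%.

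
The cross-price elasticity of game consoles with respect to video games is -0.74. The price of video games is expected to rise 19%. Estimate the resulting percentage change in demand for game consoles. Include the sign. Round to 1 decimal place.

%ΔQ ≈ ε × %ΔP of video games = -0.74 × (19%) = -14.1%.

-14.1%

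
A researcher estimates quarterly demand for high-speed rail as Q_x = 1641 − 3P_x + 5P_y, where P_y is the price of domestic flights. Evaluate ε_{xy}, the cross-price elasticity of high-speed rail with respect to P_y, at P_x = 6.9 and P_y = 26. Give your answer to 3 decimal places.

0.074

At P_x = 6.9 and P_y = 26: Q_x = 1750.3.
∂Q_x/∂P_y = 5.
ε = (∂Q_x/∂P_y)(P_y/Q_x) = 5 × (26/1750.3) ≈ 0.074.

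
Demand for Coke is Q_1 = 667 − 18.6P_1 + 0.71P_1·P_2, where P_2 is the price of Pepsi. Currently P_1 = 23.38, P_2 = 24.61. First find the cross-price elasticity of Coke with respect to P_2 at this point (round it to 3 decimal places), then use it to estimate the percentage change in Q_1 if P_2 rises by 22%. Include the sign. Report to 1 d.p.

At P_1 = 23.38, P_2 = 24.61: Q_1 = 640.653.
∂Q_1/∂P_2 = 0.71P_1 = 16.5998.
ε = (∂Q_1/∂P_2)(P_2/Q_1) = 16.5998 × 24.61/640.653 ≈ 0.638.
%ΔQ_1 ≈ ε × %ΔP_2 = 0.638 × (22%) = 14.0%.

14.0%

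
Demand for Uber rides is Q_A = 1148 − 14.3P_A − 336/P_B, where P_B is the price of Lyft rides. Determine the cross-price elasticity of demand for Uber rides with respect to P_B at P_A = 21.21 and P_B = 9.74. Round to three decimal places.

0.043

At P_A = 21.21 and P_B = 9.74: Q_A = 810.200.
∂Q_A/∂P_B = 336/P_B² = 3.5418.
ε = (∂Q_A/∂P_B)(P_B/Q_A) = 3.5418 × (9.74/810.200) ≈ 0.043.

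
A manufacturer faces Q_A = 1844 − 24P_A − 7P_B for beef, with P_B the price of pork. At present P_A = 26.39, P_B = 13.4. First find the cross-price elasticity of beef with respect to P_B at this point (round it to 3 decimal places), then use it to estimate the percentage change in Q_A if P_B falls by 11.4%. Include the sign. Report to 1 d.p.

At P_A = 26.39, P_B = 13.4: Q_A = 1116.84.
∂Q_A/∂P_B = -7.
ε = (∂Q_A/∂P_B)(P_B/Q_A) = -7.0000 × 13.4/1116.84 ≈ -0.084.
%ΔQ_A ≈ ε × %ΔP_B = -0.084 × (-11.4%) = 1.0%.

1.0%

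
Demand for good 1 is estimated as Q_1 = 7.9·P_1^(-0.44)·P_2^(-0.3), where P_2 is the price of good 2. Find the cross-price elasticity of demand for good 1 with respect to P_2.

In a log-linear (constant-elasticity) demand function, the coefficient on the exponent of P_2 is the cross-price elasticity.
ε = -0.30. Negative, so good 1 and good 2 are complements.

-0.30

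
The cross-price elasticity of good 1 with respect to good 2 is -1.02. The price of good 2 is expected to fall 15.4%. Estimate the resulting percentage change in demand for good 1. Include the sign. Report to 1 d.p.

%ΔQ ≈ ε × %ΔP of good 2 = -1.02 × (-15.4%) = 15.7%.

15.7%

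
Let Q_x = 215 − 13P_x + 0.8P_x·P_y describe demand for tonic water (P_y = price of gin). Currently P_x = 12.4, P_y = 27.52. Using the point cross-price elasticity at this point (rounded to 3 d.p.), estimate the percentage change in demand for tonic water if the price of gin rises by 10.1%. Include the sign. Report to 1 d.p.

8.4%

At P_x = 12.4, P_y = 27.52: Q_x = 326.798.
∂Q_x/∂P_y = 0.8P_x = 9.9200.
ε = (∂Q_x/∂P_y)(P_y/Q_x) = 9.9200 × 27.52/326.798 ≈ 0.835.
%ΔQ_x ≈ ε × %ΔP_y = 0.835 × (10.1%) = 8.4%.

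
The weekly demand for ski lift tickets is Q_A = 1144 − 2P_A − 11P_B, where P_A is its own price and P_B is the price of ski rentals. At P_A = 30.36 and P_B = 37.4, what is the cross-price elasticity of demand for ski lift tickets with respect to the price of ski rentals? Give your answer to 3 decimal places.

At P_A = 30.36 and P_B = 37.4: Q_A = 671.88.
∂Q_A/∂P_B = -11.
ε = (∂Q_A/∂P_B)(P_B/Q_A) = -11 × (37.4/671.88) ≈ -0.612.
Since ε < 0, ski lift tickets and ski rentals are complements.

-0.612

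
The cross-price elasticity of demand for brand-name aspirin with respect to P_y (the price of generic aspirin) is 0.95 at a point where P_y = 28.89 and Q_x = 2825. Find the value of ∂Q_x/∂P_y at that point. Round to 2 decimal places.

92.90

ε = (∂Q_x/∂P_y)·(P_y/Q_x) ⇒ ∂Q_x/∂P_y = ε·Q_x/P_y = 0.95 × 2825/28.89 ≈ 92.90.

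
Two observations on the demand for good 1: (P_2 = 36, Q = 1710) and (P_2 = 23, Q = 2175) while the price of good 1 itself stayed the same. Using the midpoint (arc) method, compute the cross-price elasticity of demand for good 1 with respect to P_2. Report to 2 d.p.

-0.54

ΔQ_1 = 2175 − 1710 = 465; ΔP_2 = 23 − 36 = -13.
Midpoints: Q̄_1 = 1942.5, P̄_2 = 29.50.
ε = (ΔQ_1/Q̄_1)/(ΔP_2/P̄_2) = (465/1942.5)/(-13/29.50) ≈ -0.54.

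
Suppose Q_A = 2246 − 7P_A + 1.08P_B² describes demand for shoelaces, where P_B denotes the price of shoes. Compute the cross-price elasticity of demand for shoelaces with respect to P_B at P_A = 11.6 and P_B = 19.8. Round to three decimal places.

0.327

At P_A = 11.6 and P_B = 19.8: Q_A = 2588.203.
∂Q_A/∂P_B = 2.16P_B = 2.16(19.8) = 42.7680.
ε = (∂Q_A/∂P_B)(P_B/Q_A) = 42.7680 × (19.8/2588.203) ≈ 0.327.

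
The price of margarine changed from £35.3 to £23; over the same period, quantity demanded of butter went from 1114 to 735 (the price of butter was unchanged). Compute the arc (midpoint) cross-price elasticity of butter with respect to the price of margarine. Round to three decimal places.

ΔQ_A = 735 − 1114 = -379; ΔP_B = 23 − 35.3 = -12.3.
Midpoints: Q̄_A = 924.5, P̄_B = 29.15.
ε = (ΔQ_A/Q̄_A)/(ΔP_B/P̄_B) = (-379/924.5)/(-12.3/29.15) ≈ 0.972.

0.972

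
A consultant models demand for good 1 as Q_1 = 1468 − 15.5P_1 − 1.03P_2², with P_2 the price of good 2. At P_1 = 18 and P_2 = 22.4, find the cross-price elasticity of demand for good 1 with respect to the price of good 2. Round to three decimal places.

At P_1 = 18 and P_2 = 22.4: Q_1 = 672.187.
∂Q_1/∂P_2 = -2.06P_2 = -2.06(22.4) = -46.1440.
ε = (∂Q_1/∂P_2)(P_2/Q_1) = -46.1440 × (22.4/672.187) ≈ -1.538.

-1.538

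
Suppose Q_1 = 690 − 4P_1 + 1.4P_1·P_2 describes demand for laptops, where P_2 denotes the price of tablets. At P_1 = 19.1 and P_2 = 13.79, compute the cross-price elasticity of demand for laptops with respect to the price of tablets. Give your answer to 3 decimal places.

0.375

At P_1 = 19.1 and P_2 = 13.79: Q_1 = 982.345.
∂Q_1/∂P_2 = 1.4P_1 = 1.4(19.1) = 26.7400.
ε = (∂Q_1/∂P_2)(P_2/Q_1) = 26.7400 × (13.79/982.345) ≈ 0.375.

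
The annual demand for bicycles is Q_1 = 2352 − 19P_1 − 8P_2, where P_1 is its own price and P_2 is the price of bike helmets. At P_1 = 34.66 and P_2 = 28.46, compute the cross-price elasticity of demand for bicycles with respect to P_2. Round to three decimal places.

At P_1 = 34.66 and P_2 = 28.46: Q_1 = 1465.78.
∂Q_1/∂P_2 = -8.
ε = (∂Q_1/∂P_2)(P_2/Q_1) = -8 × (28.46/1465.78) ≈ -0.155.

-0.155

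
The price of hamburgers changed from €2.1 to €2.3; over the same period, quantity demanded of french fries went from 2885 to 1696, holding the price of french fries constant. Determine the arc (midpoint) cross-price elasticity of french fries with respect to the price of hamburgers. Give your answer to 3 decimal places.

ΔQ_A = 1696 − 2885 = -1189; ΔP_B = 2.3 − 2.1 = 0.2.
Midpoints: Q̄_A = 2290.5, P̄_B = 2.20.
ε = (ΔQ_A/Q̄_A)/(ΔP_B/P̄_B) = (-1189/2290.5)/(0.2/2.20) ≈ -5.710.

-5.710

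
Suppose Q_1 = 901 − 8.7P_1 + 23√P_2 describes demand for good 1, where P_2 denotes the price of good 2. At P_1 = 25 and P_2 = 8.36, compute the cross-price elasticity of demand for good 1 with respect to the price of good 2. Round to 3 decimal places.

0.044

At P_1 = 25 and P_2 = 8.36: Q_1 = 750.001.
∂Q_1/∂P_2 = 23/(2√P_2) = 23/(2√8.36) = 3.9774.
ε = (∂Q_1/∂P_2)(P_2/Q_1) = 3.9774 × (8.36/750.001) ≈ 0.044.
ε > 0: substitutes.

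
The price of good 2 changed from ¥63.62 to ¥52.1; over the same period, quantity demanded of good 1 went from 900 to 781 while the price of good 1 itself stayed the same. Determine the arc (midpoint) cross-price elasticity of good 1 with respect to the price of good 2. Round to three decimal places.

0.711

ΔQ_1 = 781 − 900 = -119; ΔP_2 = 52.1 − 63.62 = -11.52.
Midpoints: Q̄_1 = 840.5, P̄_2 = 57.86.
ε = (ΔQ_1/Q̄_1)/(ΔP_2/P̄_2) = (-119/840.5)/(-11.52/57.86) ≈ 0.711.
ε > 0: good 1 and good 2 are substitutes.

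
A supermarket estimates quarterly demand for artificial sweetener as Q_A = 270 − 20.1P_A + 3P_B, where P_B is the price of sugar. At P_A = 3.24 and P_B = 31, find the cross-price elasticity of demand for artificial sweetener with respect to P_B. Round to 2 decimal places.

0.31

At P_A = 3.24 and P_B = 31: Q_A = 297.876.
∂Q_A/∂P_B = 3.
ε = (∂Q_A/∂P_B)(P_B/Q_A) = 3 × (31/297.876) ≈ 0.31.
Since ε > 0, artificial sweetener and sugar are substitutes.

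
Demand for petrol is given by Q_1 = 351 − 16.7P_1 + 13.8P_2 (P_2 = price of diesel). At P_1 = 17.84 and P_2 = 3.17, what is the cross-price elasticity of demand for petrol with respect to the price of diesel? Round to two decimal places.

At P_1 = 17.84 and P_2 = 3.17: Q_1 = 96.818.
∂Q_1/∂P_2 = 13.8.
ε = (∂Q_1/∂P_2)(P_2/Q_1) = 13.8 × (3.17/96.818) ≈ 0.45.

0.45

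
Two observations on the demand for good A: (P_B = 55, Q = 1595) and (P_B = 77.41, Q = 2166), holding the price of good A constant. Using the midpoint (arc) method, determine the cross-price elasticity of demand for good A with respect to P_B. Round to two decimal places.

0.90

ΔQ_A = 2166 − 1595 = 571; ΔP_B = 77.41 − 55 = 22.41.
Midpoints: Q̄_A = 1880.5, P̄_B = 66.20.
ε = (ΔQ_A/Q̄_A)/(ΔP_B/P̄_B) = (571/1880.5)/(22.41/66.20) ≈ 0.90.
ε > 0: good A and good B are substitutes.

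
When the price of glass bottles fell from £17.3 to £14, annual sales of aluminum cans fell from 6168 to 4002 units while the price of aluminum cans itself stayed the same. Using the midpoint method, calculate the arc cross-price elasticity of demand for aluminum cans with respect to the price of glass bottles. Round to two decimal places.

2.02

ΔQ_A = 4002 − 6168 = -2166; ΔP_B = 14 − 17.3 = -3.3.
Midpoints: Q̄_A = 5085.0, P̄_B = 15.65.
ε = (ΔQ_A/Q̄_A)/(ΔP_B/P̄_B) = (-2166/5085.0)/(-3.3/15.65) ≈ 2.02.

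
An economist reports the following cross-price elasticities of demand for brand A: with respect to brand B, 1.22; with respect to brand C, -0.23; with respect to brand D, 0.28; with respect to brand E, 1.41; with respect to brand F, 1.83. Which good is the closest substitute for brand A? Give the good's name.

Substitutes have ε > 0. Among the positive values, 1.83 (brand F) is largest.

brand F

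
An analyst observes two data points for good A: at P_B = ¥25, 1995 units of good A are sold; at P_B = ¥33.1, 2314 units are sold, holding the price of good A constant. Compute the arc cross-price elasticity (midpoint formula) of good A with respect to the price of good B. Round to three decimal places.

0.531

ΔQ_A = 2314 − 1995 = 319; ΔP_B = 33.1 − 25 = 8.1.
Midpoints: Q̄_A = 2154.5, P̄_B = 29.05.
ε = (ΔQ_A/Q̄_A)/(ΔP_B/P̄_B) = (319/2154.5)/(8.1/29.05) ≈ 0.531.
ε > 0: good A and good B are substitutes.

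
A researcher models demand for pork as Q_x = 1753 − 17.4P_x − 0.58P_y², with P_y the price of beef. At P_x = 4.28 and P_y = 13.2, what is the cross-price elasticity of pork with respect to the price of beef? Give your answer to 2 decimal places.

-0.13

At P_x = 4.28 and P_y = 13.2: Q_x = 1577.469.
∂Q_x/∂P_y = -1.16P_y = -1.16(13.2) = -15.3120.
ε = (∂Q_x/∂P_y)(P_y/Q_x) = -15.3120 × (13.2/1577.469) ≈ -0.13.
ε < 0: complements.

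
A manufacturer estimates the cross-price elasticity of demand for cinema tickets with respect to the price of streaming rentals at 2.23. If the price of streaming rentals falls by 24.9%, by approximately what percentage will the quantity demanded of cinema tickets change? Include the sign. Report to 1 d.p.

-55.5%

%ΔQ ≈ ε × %ΔP of streaming rentals = 2.23 × (-24.9%) = -55.5%.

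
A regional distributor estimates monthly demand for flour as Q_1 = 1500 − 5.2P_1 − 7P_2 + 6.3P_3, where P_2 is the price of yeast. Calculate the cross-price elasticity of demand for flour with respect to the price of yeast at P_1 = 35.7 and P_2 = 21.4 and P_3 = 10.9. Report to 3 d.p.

At P_1 = 35.7 and P_2 = 21.4 and P_3 = 10.9: Q_1 = 1233.23.
∂Q_1/∂P_2 = -7.
ε = (∂Q_1/∂P_2)(P_2/Q_1) = -7 × (21.4/1233.23) ≈ -0.121.

-0.121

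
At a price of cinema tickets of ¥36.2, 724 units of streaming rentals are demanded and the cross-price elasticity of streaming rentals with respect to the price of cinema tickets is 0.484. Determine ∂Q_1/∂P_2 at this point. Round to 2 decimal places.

ε = (∂Q_1/∂P_2)·(P_2/Q_1) ⇒ ∂Q_1/∂P_2 = ε·Q_1/P_2 = 0.484 × 724/36.2 ≈ 9.68.

9.68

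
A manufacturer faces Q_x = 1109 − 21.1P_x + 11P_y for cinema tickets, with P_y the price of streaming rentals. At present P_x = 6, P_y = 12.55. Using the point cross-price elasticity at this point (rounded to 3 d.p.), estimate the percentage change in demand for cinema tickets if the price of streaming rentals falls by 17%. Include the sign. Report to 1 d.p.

-2.1%

At P_x = 6, P_y = 12.55: Q_x = 1120.45.
∂Q_x/∂P_y = 11.
ε = (∂Q_x/∂P_y)(P_y/Q_x) = 11.0000 × 12.55/1120.45 ≈ 0.123.
%ΔQ_x ≈ ε × %ΔP_y = 0.123 × (-17%) = -2.1%.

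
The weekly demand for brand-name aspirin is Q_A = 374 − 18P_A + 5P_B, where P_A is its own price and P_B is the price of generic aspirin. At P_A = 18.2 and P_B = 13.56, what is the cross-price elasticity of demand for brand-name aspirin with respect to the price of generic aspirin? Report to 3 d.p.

At P_A = 18.2 and P_B = 13.56: Q_A = 114.2.
∂Q_A/∂P_B = 5.
ε = (∂Q_A/∂P_B)(P_B/Q_A) = 5 × (13.56/114.2) ≈ 0.594.

0.594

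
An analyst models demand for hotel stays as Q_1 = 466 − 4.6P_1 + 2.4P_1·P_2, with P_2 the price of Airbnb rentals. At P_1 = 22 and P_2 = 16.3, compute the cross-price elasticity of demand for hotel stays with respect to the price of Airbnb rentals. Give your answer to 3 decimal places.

0.702

At P_1 = 22 and P_2 = 16.3: Q_1 = 1225.44.
∂Q_1/∂P_2 = 2.4P_1 = 2.4(22) = 52.8000.
ε = (∂Q_1/∂P_2)(P_2/Q_1) = 52.8000 × (16.3/1225.44) ≈ 0.702.
ε > 0: substitutes.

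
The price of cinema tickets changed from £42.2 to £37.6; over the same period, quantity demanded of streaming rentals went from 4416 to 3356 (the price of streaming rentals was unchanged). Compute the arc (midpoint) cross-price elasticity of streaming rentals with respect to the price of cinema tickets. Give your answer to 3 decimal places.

2.366

ΔQ_A = 3356 − 4416 = -1060; ΔP_B = 37.6 − 42.2 = -4.6.
Midpoints: Q̄_A = 3886.0, P̄_B = 39.90.
ε = (ΔQ_A/Q̄_A)/(ΔP_B/P̄_B) = (-1060/3886.0)/(-4.6/39.90) ≈ 2.366.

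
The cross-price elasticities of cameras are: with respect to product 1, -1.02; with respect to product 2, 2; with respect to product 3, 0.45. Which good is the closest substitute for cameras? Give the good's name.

product 2

Substitutes have ε > 0. Among the positive values, 2 (product 2) is largest.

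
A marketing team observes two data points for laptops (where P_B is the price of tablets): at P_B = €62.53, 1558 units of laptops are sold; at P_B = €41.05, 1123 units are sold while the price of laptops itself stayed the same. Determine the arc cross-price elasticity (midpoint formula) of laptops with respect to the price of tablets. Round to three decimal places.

0.782

ΔQ_A = 1123 − 1558 = -435; ΔP_B = 41.05 − 62.53 = -21.48.
Midpoints: Q̄_A = 1340.5, P̄_B = 51.79.
ε = (ΔQ_A/Q̄_A)/(ΔP_B/P̄_B) = (-435/1340.5)/(-21.48/51.79) ≈ 0.782.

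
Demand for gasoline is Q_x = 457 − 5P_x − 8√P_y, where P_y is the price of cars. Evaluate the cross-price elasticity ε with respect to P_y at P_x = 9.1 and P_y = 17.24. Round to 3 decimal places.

-0.044

At P_x = 9.1 and P_y = 17.24: Q_x = 378.283.
∂Q_x/∂P_y = -8/(2√P_y) = -8/(2√17.24) = -0.9634.
ε = (∂Q_x/∂P_y)(P_y/Q_x) = -0.9634 × (17.24/378.283) ≈ -0.044.
ε < 0: complements.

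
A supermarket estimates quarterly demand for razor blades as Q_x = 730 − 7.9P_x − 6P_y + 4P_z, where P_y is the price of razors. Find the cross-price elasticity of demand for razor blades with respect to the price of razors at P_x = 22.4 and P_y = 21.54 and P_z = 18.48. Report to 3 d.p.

-0.260

At P_x = 22.4 and P_y = 21.54 and P_z = 18.48: Q_x = 497.72.
∂Q_x/∂P_y = -6.
ε = (∂Q_x/∂P_y)(P_y/Q_x) = -6 × (21.54/497.72) ≈ -0.260.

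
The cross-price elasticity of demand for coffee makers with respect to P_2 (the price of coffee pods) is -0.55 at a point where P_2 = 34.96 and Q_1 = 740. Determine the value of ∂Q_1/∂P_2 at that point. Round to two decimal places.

ε = (∂Q_1/∂P_2)·(P_2/Q_1) ⇒ ∂Q_1/∂P_2 = ε·Q_1/P_2 = -0.55 × 740/34.96 ≈ -11.64.

-11.64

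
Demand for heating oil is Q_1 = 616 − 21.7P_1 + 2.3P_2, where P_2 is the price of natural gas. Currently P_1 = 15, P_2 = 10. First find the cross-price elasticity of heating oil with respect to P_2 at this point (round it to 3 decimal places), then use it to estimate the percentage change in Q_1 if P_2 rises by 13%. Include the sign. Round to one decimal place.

At P_1 = 15, P_2 = 10: Q_1 = 313.5.
∂Q_1/∂P_2 = 2.3.
ε = (∂Q_1/∂P_2)(P_2/Q_1) = 2.3000 × 10/313.5 ≈ 0.073.
%ΔQ_1 ≈ ε × %ΔP_2 = 0.073 × (13%) = 0.9%.

0.9%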